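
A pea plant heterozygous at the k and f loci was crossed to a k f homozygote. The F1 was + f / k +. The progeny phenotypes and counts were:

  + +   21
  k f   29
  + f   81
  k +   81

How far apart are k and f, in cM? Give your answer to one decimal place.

The recombinant classes are + + and k f: 21 + 29 = 50.
Recombination frequency = 50/212 = 0.2358 ≈ 23.6%, i.e. 23.6 cM.

23.6 cM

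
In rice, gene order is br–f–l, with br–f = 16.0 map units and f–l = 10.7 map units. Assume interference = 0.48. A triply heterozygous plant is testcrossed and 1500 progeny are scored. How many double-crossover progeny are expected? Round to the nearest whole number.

13

Map distances give recombination frequencies of 0.160 and 0.107 for the two intervals.
With interference 0.48 (so coincidence = 0.52), expected double-crossover frequency = 0.160 × 0.107 × 0.52 = 0.00890.
Expected number = 0.00890 × 1500 = 13.35 ≈ 13.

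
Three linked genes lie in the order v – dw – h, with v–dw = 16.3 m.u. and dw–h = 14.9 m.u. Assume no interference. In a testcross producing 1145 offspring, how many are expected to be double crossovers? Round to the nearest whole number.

28

Map distances give recombination frequencies of 0.163 and 0.149 for the two intervals.
With no interference, expected double-crossover frequency = 0.163 × 0.149 = 0.02429.
Expected number = 0.02429 × 1145 = 27.81 ≈ 28.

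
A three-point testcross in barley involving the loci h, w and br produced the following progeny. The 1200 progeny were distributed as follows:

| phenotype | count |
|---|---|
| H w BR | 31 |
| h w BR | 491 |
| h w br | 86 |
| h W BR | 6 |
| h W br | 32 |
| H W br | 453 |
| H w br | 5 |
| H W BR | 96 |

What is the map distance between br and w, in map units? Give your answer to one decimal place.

The two most frequent reciprocal classes, H W br and h w BR, are the parental types, so the F1 was H W br / h w BR.
The two rarest classes, H w br and h W BR, are the double crossovers. Comparing them with the parentals, only the w allele has switched, so w is the middle locus and the order is br – w – h.
Crossovers in the br–w interval produce the single-crossover classes H W BR and h w br (96 + 86 = 182) plus the double crossovers (11).
RF(br–w) = (182 + 11) / 1200 = 193/1200 = 0.1608 → 16.1 map units.

16.1 map units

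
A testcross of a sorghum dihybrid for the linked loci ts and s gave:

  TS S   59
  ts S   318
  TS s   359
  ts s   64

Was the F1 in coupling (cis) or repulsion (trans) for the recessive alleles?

trans

The two most frequent classes are TS s (359) and ts S (318); these are the parental (non-recombinant) types.
So the F1 carried TS s on one chromosome and ts S on the other — the recessive alleles are on opposite chromosomes (trans / repulsion).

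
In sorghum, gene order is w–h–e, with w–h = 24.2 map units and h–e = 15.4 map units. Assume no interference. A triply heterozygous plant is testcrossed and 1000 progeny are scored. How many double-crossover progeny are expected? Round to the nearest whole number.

37

Map distances give recombination frequencies of 0.242 and 0.154 for the two intervals.
With no interference, expected double-crossover frequency = 0.242 × 0.154 = 0.03727.
Expected number = 0.03727 × 1000 = 37.27 ≈ 37.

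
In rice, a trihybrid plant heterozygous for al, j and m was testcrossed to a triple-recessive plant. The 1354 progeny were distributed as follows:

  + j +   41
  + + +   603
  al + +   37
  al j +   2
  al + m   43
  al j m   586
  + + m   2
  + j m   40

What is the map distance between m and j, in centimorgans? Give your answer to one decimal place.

6.5 centimorgans

The two most frequent reciprocal classes, al j m and + + +, are the parental types, so the F1 was al j m / + + +.
The two rarest classes, al j + and + + m, are the double crossovers. Comparing them with the parentals, only the m allele has switched, so m is the middle locus and the order is al – m – j.
Crossovers in the m–j interval produce the single-crossover classes al + m and + j + (43 + 41 = 84) plus the double crossovers (4).
RF(m–j) = (84 + 4) / 1354 = 88/1354 = 0.0650 → 6.5 centimorgans.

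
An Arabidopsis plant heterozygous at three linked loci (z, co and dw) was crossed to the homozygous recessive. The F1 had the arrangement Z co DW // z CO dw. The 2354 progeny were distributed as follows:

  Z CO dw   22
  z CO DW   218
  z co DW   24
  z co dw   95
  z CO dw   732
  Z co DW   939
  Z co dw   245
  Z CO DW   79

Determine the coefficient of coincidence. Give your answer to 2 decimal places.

0.97

The two rarest classes, z co DW and Z CO dw, are the double crossovers. Comparing them with the parentals, only the z allele has switched, so z is the middle locus and the order is dw – z – co.
dw–z: (463 + 46)/2354 = 0.2162; z–co: (174 + 46)/2354 = 0.0935.
Expected DCO frequency = 0.2162 × 0.0935 ≈ 0.02021; observed = 46/2354 ≈ 0.01954.
Coefficient of coincidence = 0.01954/0.02021 ≈ 0.97.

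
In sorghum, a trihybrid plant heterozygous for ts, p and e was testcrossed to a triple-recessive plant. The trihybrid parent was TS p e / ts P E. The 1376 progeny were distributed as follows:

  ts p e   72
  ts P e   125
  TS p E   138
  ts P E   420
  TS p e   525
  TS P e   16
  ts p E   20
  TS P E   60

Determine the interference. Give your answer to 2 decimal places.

The two rarest classes, TS P e and ts p E, are the double crossovers. Comparing them with the parentals, only the p allele has switched, so p is the middle locus and the order is ts – p – e.
ts–p: (132 + 36)/1376 = 0.1221; p–e: (263 + 36)/1376 = 0.2173.
Expected DCO frequency = 0.1221 × 0.2173 ≈ 0.02653; observed = 36/1376 ≈ 0.02616.
Coefficient of coincidence = 0.02616/0.02653 ≈ 0.99; interference = 1 − 0.99 = 0.01.

0.01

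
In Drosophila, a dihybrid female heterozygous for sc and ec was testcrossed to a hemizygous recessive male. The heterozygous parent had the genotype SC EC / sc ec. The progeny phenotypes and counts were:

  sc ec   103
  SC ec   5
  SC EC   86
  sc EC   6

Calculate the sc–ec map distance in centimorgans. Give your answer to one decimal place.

5.5 centimorgans

The recombinant classes are SC ec and sc EC: 5 + 6 = 11.
Recombination frequency = 11/200 = 0.0550 ≈ 5.5%, i.e. 5.5 centimorgans.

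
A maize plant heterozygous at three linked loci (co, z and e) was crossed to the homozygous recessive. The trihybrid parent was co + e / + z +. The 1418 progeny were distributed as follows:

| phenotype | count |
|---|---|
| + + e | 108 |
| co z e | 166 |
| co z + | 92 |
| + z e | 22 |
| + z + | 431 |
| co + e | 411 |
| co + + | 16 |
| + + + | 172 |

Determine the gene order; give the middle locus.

The two rarest classes, co + + and + z e, are the double crossovers. Comparing them with the parentals, only the e allele has switched, so e is the middle locus and the order is co – e – z.

e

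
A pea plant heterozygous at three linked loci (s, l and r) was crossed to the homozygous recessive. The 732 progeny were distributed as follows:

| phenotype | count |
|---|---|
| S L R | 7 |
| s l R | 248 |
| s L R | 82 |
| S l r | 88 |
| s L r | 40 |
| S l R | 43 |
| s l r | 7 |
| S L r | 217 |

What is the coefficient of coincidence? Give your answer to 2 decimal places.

0.57

The two most frequent reciprocal classes, S L r and s l R, are the parental types, so the F1 was S L r / s l R.
The two rarest classes, S L R and s l r, are the double crossovers. Comparing them with the parentals, only the r allele has switched, so r is the middle locus and the order is l – r – s.
l–r: (170 + 14)/732 = 0.2514; r–s: (83 + 14)/732 = 0.1325.
Expected DCO frequency = 0.2514 × 0.1325 ≈ 0.03331; observed = 14/732 ≈ 0.01913.
Coefficient of coincidence = 0.01913/0.03331 ≈ 0.57.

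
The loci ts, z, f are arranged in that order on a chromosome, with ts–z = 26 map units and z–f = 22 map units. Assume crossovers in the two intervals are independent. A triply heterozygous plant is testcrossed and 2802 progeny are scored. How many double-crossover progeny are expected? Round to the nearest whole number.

Map distances give recombination frequencies of 0.260 and 0.220 for the two intervals.
With no interference, expected double-crossover frequency = 0.260 × 0.220 = 0.05720.
Expected number = 0.05720 × 2802 = 160.27 ≈ 160.

160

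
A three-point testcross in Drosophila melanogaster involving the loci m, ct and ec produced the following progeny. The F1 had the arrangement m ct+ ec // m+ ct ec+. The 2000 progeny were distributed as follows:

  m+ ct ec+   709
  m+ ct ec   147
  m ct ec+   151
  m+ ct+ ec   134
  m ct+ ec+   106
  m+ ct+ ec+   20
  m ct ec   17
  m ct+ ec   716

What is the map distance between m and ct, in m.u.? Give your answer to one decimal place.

The two rarest classes, m ct ec and m+ ct+ ec+, are the double crossovers. Comparing them with the parentals, only the ct allele has switched, so ct is the middle locus and the order is m – ct – ec.
Crossovers in the m–ct interval produce the single-crossover classes m+ ct+ ec and m ct ec+ (134 + 151 = 285) plus the double crossovers (37).
RF(m–ct) = (285 + 37) / 2000 = 322/2000 = 0.1610 → 16.1 m.u.

16.1 m.u.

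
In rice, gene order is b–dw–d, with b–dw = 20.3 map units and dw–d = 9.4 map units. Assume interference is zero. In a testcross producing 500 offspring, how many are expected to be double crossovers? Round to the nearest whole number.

10

Map distances give recombination frequencies of 0.203 and 0.094 for the two intervals.
With no interference, expected double-crossover frequency = 0.203 × 0.094 = 0.01908.
Expected number = 0.01908 × 500 = 9.54 ≈ 10.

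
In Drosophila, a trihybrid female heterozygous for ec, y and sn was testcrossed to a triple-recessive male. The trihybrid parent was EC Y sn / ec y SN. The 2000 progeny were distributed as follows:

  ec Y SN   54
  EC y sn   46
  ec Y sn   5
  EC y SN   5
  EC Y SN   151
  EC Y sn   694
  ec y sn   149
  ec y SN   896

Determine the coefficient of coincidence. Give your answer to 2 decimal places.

0.59

The two rarest classes, ec Y sn and EC y SN, are the double crossovers. Comparing them with the parentals, only the ec allele has switched, so ec is the middle locus and the order is y – ec – sn.
y–ec: (100 + 10)/2000 = 0.0550; ec–sn: (300 + 10)/2000 = 0.1550.
Expected DCO frequency = 0.0550 × 0.1550 ≈ 0.00852; observed = 10/2000 ≈ 0.00500.
Coefficient of coincidence = 0.00500/0.00852 ≈ 0.59.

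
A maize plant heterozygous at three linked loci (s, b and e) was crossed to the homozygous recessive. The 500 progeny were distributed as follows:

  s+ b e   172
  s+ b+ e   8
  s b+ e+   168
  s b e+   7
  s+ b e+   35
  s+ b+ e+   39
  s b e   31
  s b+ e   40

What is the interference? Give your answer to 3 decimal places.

The two most frequent reciprocal classes, s b+ e+ and s+ b e, are the parental types, so the F1 was s b+ e+ / s+ b e.
The two rarest classes, s b e+ and s+ b+ e, are the double crossovers. Comparing them with the parentals, only the b allele has switched, so b is the middle locus and the order is s – b – e.
s–b: (70 + 15)/500 = 0.1700; b–e: (75 + 15)/500 = 0.1800.
Expected DCO frequency = 0.1700 × 0.1800 ≈ 0.03060; observed = 15/500 ≈ 0.03000.
Coefficient of coincidence = 0.03000/0.03060 ≈ 0.980; interference = 1 − 0.980 = 0.020.

0.020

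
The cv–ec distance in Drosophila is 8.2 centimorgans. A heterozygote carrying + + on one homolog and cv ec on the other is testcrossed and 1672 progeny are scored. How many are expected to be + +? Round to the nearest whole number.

A map distance of 8.2 centimorgans corresponds to a recombination frequency of 0.082.
The F1 is + + / cv ec, so + + is a parental gamete class with expected frequency (1 − r)/2 = 0.918/2 = 0.4590.
Expected number = 0.4590 × 1672 = 767.45 ≈ 767.

767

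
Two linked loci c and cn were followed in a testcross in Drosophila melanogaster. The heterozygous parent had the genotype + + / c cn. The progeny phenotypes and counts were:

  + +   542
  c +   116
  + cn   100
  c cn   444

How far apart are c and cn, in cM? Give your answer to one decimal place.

18.0 cM

The recombinant classes are + cn and c +: 100 + 116 = 216.
Recombination frequency = 216/1202 = 0.1797 ≈ 18.0%, i.e. 18.0 cM.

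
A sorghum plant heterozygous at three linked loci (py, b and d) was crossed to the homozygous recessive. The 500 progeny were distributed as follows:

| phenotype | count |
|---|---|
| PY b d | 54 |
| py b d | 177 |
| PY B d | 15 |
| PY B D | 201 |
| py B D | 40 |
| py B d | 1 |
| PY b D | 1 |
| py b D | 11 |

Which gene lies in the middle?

b

The two most frequent reciprocal classes, PY B D and py b d, are the parental types, so the F1 was PY B D / py b d.
The two rarest classes, PY b D and py B d, are the double crossovers. Comparing them with the parentals, only the b allele has switched, so b is the middle locus and the order is py – b – d.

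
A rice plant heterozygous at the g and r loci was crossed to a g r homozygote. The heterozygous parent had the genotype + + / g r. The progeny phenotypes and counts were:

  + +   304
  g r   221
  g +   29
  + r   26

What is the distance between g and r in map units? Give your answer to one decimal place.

The recombinant classes are + r and g +: 26 + 29 = 55.
Recombination frequency = 55/580 = 0.0948 ≈ 9.5%, i.e. 9.5 map units.

9.5 map units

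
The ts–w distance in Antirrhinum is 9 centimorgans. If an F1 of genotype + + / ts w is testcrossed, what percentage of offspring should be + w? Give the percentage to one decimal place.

A map distance of 9 centimorgans corresponds to a recombination frequency of 0.090.
The F1 is + + / ts w, so + w is a recombinant gamete class with expected frequency r/2 = 0.090/2 = 0.0450.
That is 0.0450 = 4.5% of the progeny.

4.5%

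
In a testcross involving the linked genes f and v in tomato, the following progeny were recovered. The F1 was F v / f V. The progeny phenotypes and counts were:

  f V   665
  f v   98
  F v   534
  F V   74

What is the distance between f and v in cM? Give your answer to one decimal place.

The recombinant classes are F V and f v: 74 + 98 = 172.
Recombination frequency = 172/1371 = 0.1255 ≈ 12.5%, i.e. 12.5 cM.

12.5 cM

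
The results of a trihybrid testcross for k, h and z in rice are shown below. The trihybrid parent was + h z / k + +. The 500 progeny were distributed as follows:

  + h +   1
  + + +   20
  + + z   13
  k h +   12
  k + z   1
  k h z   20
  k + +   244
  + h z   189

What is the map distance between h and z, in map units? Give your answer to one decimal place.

The two rarest classes, + h + and k + z, are the double crossovers. Comparing them with the parentals, only the z allele has switched, so z is the middle locus and the order is h – z – k.
Crossovers in the h–z interval produce the single-crossover classes + + z and k h + (13 + 12 = 25) plus the double crossovers (2).
RF(h–z) = (25 + 2) / 500 = 27/500 = 0.0540 → 5.4 map units.

5.4 map units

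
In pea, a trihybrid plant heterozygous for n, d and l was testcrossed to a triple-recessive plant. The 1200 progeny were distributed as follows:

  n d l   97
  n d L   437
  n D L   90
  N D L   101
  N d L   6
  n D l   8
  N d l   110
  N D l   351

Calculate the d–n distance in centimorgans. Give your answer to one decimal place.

The two most frequent reciprocal classes, n d L and N D l, are the parental types, so the F1 was n d L / N D l.
The two rarest classes, N d L and n D l, are the double crossovers. Comparing them with the parentals, only the n allele has switched, so n is the middle locus and the order is d – n – l.
Crossovers in the d–n interval produce the single-crossover classes n D L and N d l (90 + 110 = 200) plus the double crossovers (14).
RF(d–n) = (200 + 14) / 1200 = 214/1200 = 0.1783 → 17.8 centimorgans.

17.8 centimorgans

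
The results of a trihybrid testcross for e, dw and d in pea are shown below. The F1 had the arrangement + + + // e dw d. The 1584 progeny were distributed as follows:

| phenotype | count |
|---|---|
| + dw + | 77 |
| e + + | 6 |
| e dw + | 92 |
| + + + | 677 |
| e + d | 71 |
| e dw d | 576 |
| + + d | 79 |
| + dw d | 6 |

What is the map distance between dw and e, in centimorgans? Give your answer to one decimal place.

The two rarest classes, e + + and + dw d, are the double crossovers. Comparing them with the parentals, only the e allele has switched, so e is the middle locus and the order is d – e – dw.
Crossovers in the e–dw interval produce the single-crossover classes + dw + and e + d (77 + 71 = 148) plus the double crossovers (12).
RF(e–dw) = (148 + 12) / 1584 = 160/1584 = 0.1010 → 10.1 centimorgans.

10.1 centimorgans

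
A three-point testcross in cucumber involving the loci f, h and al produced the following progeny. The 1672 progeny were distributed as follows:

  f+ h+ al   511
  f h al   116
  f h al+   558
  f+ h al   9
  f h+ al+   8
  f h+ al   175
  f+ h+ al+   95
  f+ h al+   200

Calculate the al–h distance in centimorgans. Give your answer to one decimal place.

13.6 centimorgans

The two most frequent reciprocal classes, f h al+ and f+ h+ al, are the parental types, so the F1 was f h al+ / f+ h+ al.
The two rarest classes, f h+ al+ and f+ h al, are the double crossovers. Comparing them with the parentals, only the h allele has switched, so h is the middle locus and the order is f – h – al.
Crossovers in the h–al interval produce the single-crossover classes f h al and f+ h+ al+ (116 + 95 = 211) plus the double crossovers (17).
RF(h–al) = (211 + 17) / 1672 = 228/1672 = 0.1364 → 13.6 centimorgans.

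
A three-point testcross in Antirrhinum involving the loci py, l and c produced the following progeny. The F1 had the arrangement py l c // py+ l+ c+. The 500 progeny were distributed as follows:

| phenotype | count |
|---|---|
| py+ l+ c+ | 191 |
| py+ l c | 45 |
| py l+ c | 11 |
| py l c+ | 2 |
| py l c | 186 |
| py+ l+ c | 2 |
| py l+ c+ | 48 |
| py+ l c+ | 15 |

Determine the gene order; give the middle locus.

c

The two rarest classes, py l c+ and py+ l+ c, are the double crossovers. Comparing them with the parentals, only the c allele has switched, so c is the middle locus and the order is py – c – l.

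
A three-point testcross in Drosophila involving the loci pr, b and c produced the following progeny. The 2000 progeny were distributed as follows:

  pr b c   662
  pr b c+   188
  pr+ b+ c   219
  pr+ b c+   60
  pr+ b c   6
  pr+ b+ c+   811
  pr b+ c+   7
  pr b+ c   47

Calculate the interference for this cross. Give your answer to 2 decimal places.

The two most frequent reciprocal classes, pr+ b+ c+ and pr b c, are the parental types, so the F1 was pr+ b+ c+ / pr b c.
The two rarest classes, pr b+ c+ and pr+ b c, are the double crossovers. Comparing them with the parentals, only the pr allele has switched, so pr is the middle locus and the order is c – pr – b.
c–pr: (407 + 13)/2000 = 0.2100; pr–b: (107 + 13)/2000 = 0.0600.
Expected DCO frequency = 0.2100 × 0.0600 ≈ 0.01260; observed = 13/2000 ≈ 0.00650.
Coefficient of coincidence = 0.00650/0.01260 ≈ 0.52; interference = 1 − 0.52 = 0.48.

0.48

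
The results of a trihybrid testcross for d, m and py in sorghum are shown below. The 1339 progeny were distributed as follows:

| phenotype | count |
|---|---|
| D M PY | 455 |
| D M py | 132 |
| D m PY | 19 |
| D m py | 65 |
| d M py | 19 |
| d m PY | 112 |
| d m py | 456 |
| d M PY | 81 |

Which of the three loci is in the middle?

m

The two most frequent reciprocal classes, d m py and D M PY, are the parental types, so the F1 was d m py / D M PY.
The two rarest classes, d M py and D m PY, are the double crossovers. Comparing them with the parentals, only the m allele has switched, so m is the middle locus and the order is py – m – d.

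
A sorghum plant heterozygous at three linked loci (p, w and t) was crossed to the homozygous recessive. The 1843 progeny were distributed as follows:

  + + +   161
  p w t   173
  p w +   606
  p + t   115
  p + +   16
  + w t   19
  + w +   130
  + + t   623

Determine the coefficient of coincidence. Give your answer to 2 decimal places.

The two most frequent reciprocal classes, + + t and p w +, are the parental types, so the F1 was + + t / p w +.
The two rarest classes, + w t and p + +, are the double crossovers. Comparing them with the parentals, only the w allele has switched, so w is the middle locus and the order is t – w – p.
t–w: (334 + 35)/1843 = 0.2002; w–p: (245 + 35)/1843 = 0.1519.
Expected DCO frequency = 0.2002 × 0.1519 ≈ 0.03041; observed = 35/1843 ≈ 0.01899.
Coefficient of coincidence = 0.01899/0.03041 ≈ 0.62.

0.62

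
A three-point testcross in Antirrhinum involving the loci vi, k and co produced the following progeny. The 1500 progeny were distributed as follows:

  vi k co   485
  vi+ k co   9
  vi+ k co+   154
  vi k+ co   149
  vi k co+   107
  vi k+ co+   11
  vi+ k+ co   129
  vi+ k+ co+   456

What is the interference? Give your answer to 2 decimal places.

0.64

The two most frequent reciprocal classes, vi k co and vi+ k+ co+, are the parental types, so the F1 was vi k co / vi+ k+ co+.
The two rarest classes, vi+ k co and vi k+ co+, are the double crossovers. Comparing them with the parentals, only the vi allele has switched, so vi is the middle locus and the order is k – vi – co.
k–vi: (303 + 20)/1500 = 0.2153; vi–co: (236 + 20)/1500 = 0.1707.
Expected DCO frequency = 0.2153 × 0.1707 ≈ 0.03675; observed = 20/1500 ≈ 0.01333.
Coefficient of coincidence = 0.01333/0.03675 ≈ 0.36; interference = 1 − 0.36 = 0.64.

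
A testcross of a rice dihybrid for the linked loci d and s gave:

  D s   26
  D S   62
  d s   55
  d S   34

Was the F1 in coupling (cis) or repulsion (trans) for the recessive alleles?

cis

The two most frequent classes are D S (62) and d s (55); these are the parental (non-recombinant) types.
So the F1 carried D S on one chromosome and d s on the other — the recessive alleles are on the same chromosome (cis / coupling).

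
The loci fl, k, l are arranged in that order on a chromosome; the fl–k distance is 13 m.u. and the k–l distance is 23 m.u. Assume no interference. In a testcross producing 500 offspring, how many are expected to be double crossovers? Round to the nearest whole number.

15

Map distances give recombination frequencies of 0.130 and 0.230 for the two intervals.
With no interference, expected double-crossover frequency = 0.130 × 0.230 = 0.02990.
Expected number = 0.02990 × 500 = 14.95 ≈ 15.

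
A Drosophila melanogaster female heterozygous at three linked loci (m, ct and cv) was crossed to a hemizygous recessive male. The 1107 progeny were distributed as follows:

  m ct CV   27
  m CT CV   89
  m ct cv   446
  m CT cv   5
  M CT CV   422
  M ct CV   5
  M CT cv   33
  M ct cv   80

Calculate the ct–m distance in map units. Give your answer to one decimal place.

The two most frequent reciprocal classes, M CT CV and m ct cv, are the parental types, so the F1 was M CT CV / m ct cv.
The two rarest classes, M ct CV and m CT cv, are the double crossovers. Comparing them with the parentals, only the ct allele has switched, so ct is the middle locus and the order is m – ct – cv.
Crossovers in the m–ct interval produce the single-crossover classes m CT CV and M ct cv (89 + 80 = 169) plus the double crossovers (10).
RF(m–ct) = (169 + 10) / 1107 = 179/1107 = 0.1617 → 16.2 map units.

16.2 map units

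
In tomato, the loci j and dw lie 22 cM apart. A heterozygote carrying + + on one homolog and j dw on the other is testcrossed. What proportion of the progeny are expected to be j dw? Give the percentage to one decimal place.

39.0%

A map distance of 22 cM corresponds to a recombination frequency of 0.220.
The F1 is + + / j dw, so j dw is a parental gamete class with expected frequency (1 − r)/2 = 0.780/2 = 0.3900.
That is 0.3900 = 39.0% of the progeny.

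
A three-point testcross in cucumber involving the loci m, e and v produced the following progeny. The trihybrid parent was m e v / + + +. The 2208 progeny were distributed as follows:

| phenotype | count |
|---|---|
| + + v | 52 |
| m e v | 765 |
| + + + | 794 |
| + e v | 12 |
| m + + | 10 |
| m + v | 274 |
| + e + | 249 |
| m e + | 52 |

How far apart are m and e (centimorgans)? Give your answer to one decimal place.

The two rarest classes, + e v and m + +, are the double crossovers. Comparing them with the parentals, only the m allele has switched, so m is the middle locus and the order is v – m – e.
Crossovers in the m–e interval produce the single-crossover classes m + v and + e + (274 + 249 = 523) plus the double crossovers (22).
RF(m–e) = (523 + 22) / 2208 = 545/2208 = 0.2468 → 24.7 centimorgans.

24.7 centimorgans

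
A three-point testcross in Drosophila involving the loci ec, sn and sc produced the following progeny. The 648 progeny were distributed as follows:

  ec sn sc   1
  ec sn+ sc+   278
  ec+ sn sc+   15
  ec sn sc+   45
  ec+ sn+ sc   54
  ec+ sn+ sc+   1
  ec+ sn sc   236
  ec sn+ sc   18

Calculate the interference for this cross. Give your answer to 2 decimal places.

The two most frequent reciprocal classes, ec sn+ sc+ and ec+ sn sc, are the parental types, so the F1 was ec sn+ sc+ / ec+ sn sc.
The two rarest classes, ec+ sn+ sc+ and ec sn sc, are the double crossovers. Comparing them with the parentals, only the ec allele has switched, so ec is the middle locus and the order is sc – ec – sn.
sc–ec: (33 + 2)/648 = 0.0540; ec–sn: (99 + 2)/648 = 0.1559.
Expected DCO frequency = 0.0540 × 0.1559 ≈ 0.00842; observed = 2/648 ≈ 0.00309.
Coefficient of coincidence = 0.00309/0.00842 ≈ 0.37; interference = 1 − 0.37 = 0.63.

0.63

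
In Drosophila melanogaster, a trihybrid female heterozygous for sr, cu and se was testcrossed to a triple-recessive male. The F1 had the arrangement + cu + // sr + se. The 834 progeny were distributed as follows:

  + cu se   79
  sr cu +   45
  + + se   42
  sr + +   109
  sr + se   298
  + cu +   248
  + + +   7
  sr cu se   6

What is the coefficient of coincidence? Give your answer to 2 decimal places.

0.54

The two rarest classes, + + + and sr cu se, are the double crossovers. Comparing them with the parentals, only the cu allele has switched, so cu is the middle locus and the order is se – cu – sr.
se–cu: (188 + 13)/834 = 0.2410; cu–sr: (87 + 13)/834 = 0.1199.
Expected DCO frequency = 0.2410 × 0.1199 ≈ 0.02890; observed = 13/834 ≈ 0.01559.
Coefficient of coincidence = 0.01559/0.02890 ≈ 0.54.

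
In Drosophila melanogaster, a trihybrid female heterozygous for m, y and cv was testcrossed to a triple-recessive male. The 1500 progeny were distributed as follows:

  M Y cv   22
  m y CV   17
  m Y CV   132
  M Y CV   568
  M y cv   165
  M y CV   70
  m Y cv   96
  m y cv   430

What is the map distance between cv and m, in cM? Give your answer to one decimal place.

22.4 cM

The two most frequent reciprocal classes, m y cv and M Y CV, are the parental types, so the F1 was m y cv / M Y CV.
The two rarest classes, m y CV and M Y cv, are the double crossovers. Comparing them with the parentals, only the cv allele has switched, so cv is the middle locus and the order is y – cv – m.
Crossovers in the cv–m interval produce the single-crossover classes M y cv and m Y CV (165 + 132 = 297) plus the double crossovers (39).
RF(cv–m) = (297 + 39) / 1500 = 336/1500 = 0.2240 → 22.4 cM.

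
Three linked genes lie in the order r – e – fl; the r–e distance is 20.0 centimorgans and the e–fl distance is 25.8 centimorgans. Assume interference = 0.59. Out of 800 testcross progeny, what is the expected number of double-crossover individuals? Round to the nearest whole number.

Map distances give recombination frequencies of 0.200 and 0.258 for the two intervals.
With interference 0.59 (so coincidence = 0.41), expected double-crossover frequency = 0.200 × 0.258 × 0.41 = 0.02116.
Expected number = 0.02116 × 800 = 16.92 ≈ 17.

17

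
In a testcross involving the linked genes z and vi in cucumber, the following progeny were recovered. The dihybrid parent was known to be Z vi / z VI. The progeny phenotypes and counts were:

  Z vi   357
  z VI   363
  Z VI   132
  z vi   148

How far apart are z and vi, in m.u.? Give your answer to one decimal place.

28.0 m.u.

The recombinant classes are Z VI and z vi: 132 + 148 = 280.
Recombination frequency = 280/1000 = 0.2800 ≈ 28.0%, i.e. 28.0 m.u.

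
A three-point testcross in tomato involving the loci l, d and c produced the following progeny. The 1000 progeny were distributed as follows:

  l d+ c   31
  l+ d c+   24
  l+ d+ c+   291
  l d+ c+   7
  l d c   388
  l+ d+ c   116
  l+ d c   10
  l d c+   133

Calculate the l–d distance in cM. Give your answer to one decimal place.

The two most frequent reciprocal classes, l+ d+ c+ and l d c, are the parental types, so the F1 was l+ d+ c+ / l d c.
The two rarest classes, l d+ c+ and l+ d c, are the double crossovers. Comparing them with the parentals, only the l allele has switched, so l is the middle locus and the order is d – l – c.
Crossovers in the d–l interval produce the single-crossover classes l+ d c+ and l d+ c (24 + 31 = 55) plus the double crossovers (17).
RF(d–l) = (55 + 17) / 1000 = 72/1000 = 0.0720 → 7.2 cM.

7.2 cM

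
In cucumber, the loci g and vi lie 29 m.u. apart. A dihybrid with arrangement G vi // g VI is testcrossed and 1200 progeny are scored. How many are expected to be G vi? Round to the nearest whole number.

426

A map distance of 29 m.u. corresponds to a recombination frequency of 0.290.
The F1 is G vi / g VI, so G vi is a parental gamete class with expected frequency (1 − r)/2 = 0.710/2 = 0.3550.
Expected number = 0.3550 × 1200 = 426.00 ≈ 426.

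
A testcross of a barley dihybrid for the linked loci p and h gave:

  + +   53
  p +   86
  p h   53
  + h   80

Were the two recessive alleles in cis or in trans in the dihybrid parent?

The two most frequent classes are + h (80) and p + (86); these are the parental (non-recombinant) types.
So the F1 carried + h on one chromosome and p + on the other — the recessive alleles are on opposite chromosomes (trans / repulsion).

trans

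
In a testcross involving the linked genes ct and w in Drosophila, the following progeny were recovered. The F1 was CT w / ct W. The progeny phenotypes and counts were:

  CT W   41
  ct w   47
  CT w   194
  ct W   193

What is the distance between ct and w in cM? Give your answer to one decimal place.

18.5 cM

The recombinant classes are CT W and ct w: 41 + 47 = 88.
Recombination frequency = 88/475 = 0.1853 ≈ 18.5%, i.e. 18.5 cM.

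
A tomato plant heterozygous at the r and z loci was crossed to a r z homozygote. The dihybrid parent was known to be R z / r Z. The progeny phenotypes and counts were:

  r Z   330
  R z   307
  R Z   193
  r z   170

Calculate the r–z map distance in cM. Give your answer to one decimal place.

The recombinant classes are R Z and r z: 193 + 170 = 363.
Recombination frequency = 363/1000 = 0.3630 ≈ 36.3%, i.e. 36.3 cM.

36.3 cM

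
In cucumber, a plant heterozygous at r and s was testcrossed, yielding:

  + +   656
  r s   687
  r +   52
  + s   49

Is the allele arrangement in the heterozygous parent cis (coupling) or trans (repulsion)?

cis

The two most frequent classes are + + (656) and r s (687); these are the parental (non-recombinant) types.
So the F1 carried + + on one chromosome and r s on the other — the recessive alleles are on the same chromosome (cis / coupling).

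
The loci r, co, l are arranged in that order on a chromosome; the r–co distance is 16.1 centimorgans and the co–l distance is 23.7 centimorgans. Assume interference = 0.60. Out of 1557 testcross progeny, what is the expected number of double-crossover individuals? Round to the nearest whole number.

24

Map distances give recombination frequencies of 0.161 and 0.237 for the two intervals.
With interference 0.60 (so coincidence = 0.40), expected double-crossover frequency = 0.161 × 0.237 × 0.40 = 0.01526.
Expected number = 0.01526 × 1557 = 23.76 ≈ 24.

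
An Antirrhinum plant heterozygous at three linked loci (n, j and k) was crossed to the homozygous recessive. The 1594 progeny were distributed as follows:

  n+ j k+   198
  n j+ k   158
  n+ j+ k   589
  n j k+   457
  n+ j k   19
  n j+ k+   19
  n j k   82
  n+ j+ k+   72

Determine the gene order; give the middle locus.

j

The two most frequent reciprocal classes, n+ j+ k and n j k+, are the parental types, so the F1 was n+ j+ k / n j k+.
The two rarest classes, n+ j k and n j+ k+, are the double crossovers. Comparing them with the parentals, only the j allele has switched, so j is the middle locus and the order is n – j – k.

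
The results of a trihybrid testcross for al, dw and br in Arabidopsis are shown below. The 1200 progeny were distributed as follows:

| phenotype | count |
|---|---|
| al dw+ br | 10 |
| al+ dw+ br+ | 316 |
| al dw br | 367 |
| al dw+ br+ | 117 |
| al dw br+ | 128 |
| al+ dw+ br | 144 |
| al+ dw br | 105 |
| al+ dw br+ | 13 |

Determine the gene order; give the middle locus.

The two most frequent reciprocal classes, al dw br and al+ dw+ br+, are the parental types, so the F1 was al dw br / al+ dw+ br+.
The two rarest classes, al dw+ br and al+ dw br+, are the double crossovers. Comparing them with the parentals, only the dw allele has switched, so dw is the middle locus and the order is br – dw – al.

dw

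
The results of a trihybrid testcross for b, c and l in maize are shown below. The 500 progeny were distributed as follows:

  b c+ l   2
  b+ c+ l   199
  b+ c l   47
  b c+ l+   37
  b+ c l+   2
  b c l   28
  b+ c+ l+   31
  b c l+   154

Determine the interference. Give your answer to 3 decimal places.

0.639

The two most frequent reciprocal classes, b c l+ and b+ c+ l, are the parental types, so the F1 was b c l+ / b+ c+ l.
The two rarest classes, b+ c l+ and b c+ l, are the double crossovers. Comparing them with the parentals, only the b allele has switched, so b is the middle locus and the order is l – b – c.
l–b: (59 + 4)/500 = 0.1260; b–c: (84 + 4)/500 = 0.1760.
Expected DCO frequency = 0.1260 × 0.1760 ≈ 0.02218; observed = 4/500 ≈ 0.00800.
Coefficient of coincidence = 0.00800/0.02218 ≈ 0.361; interference = 1 − 0.361 = 0.639.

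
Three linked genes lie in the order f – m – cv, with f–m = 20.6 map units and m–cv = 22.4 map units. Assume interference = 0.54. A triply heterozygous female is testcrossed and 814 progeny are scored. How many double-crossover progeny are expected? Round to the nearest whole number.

17

Map distances give recombination frequencies of 0.206 and 0.224 for the two intervals.
With interference 0.54 (so coincidence = 0.46), expected double-crossover frequency = 0.206 × 0.224 × 0.46 = 0.02123.
Expected number = 0.02123 × 814 = 17.28 ≈ 17.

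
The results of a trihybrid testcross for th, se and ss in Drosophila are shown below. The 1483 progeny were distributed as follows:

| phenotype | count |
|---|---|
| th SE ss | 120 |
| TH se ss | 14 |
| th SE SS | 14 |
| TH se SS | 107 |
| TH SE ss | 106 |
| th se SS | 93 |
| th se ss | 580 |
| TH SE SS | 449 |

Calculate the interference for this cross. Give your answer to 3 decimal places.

The two most frequent reciprocal classes, th se ss and TH SE SS, are the parental types, so the F1 was th se ss / TH SE SS.
The two rarest classes, TH se ss and th SE SS, are the double crossovers. Comparing them with the parentals, only the th allele has switched, so th is the middle locus and the order is se – th – ss.
se–th: (227 + 28)/1483 = 0.1719; th–ss: (199 + 28)/1483 = 0.1531.
Expected DCO frequency = 0.1719 × 0.1531 ≈ 0.02632; observed = 28/1483 ≈ 0.01888.
Coefficient of coincidence = 0.01888/0.02632 ≈ 0.717; interference = 1 − 0.717 = 0.283.

0.283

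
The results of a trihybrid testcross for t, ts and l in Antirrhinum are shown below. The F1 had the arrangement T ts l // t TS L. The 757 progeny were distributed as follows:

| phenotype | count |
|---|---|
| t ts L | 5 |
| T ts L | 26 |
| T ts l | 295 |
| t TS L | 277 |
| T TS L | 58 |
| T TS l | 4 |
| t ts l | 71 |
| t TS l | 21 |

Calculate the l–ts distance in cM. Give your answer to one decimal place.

The two rarest classes, T TS l and t ts L, are the double crossovers. Comparing them with the parentals, only the ts allele has switched, so ts is the middle locus and the order is l – ts – t.
Crossovers in the l–ts interval produce the single-crossover classes T ts L and t TS l (26 + 21 = 47) plus the double crossovers (9).
RF(l–ts) = (47 + 9) / 757 = 56/757 = 0.0740 → 7.4 cM.

7.4 cM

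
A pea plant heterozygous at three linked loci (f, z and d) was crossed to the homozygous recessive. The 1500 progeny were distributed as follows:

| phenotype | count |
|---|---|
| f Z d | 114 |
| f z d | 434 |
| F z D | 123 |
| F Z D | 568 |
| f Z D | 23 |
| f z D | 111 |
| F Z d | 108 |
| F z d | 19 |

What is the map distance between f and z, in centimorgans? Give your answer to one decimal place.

18.6 centimorgans

The two most frequent reciprocal classes, F Z D and f z d, are the parental types, so the F1 was F Z D / f z d.
The two rarest classes, f Z D and F z d, are the double crossovers. Comparing them with the parentals, only the f allele has switched, so f is the middle locus and the order is z – f – d.
Crossovers in the z–f interval produce the single-crossover classes F z D and f Z d (123 + 114 = 237) plus the double crossovers (42).
RF(z–f) = (237 + 42) / 1500 = 279/1500 = 0.1860 → 18.6 centimorgans.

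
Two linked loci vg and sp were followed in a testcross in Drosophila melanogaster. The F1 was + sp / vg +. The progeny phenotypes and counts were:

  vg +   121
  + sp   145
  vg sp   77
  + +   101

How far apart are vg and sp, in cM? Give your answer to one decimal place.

The recombinant classes are + + and vg sp: 101 + 77 = 178.
Recombination frequency = 178/444 = 0.4009 ≈ 40.1%, i.e. 40.1 cM.

40.1 cM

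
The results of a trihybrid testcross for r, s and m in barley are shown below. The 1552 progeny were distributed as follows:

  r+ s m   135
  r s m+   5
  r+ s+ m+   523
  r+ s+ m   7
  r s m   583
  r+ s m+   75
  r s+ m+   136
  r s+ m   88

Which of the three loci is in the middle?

The two most frequent reciprocal classes, r+ s+ m+ and r s m, are the parental types, so the F1 was r+ s+ m+ / r s m.
The two rarest classes, r+ s+ m and r s m+, are the double crossovers. Comparing them with the parentals, only the m allele has switched, so m is the middle locus and the order is r – m – s.

m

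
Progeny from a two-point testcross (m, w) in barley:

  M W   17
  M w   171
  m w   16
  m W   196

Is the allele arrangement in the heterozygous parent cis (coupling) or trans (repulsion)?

The two most frequent classes are M w (171) and m W (196); these are the parental (non-recombinant) types.
So the F1 carried M w on one chromosome and m W on the other — the recessive alleles are on opposite chromosomes (trans / repulsion).

trans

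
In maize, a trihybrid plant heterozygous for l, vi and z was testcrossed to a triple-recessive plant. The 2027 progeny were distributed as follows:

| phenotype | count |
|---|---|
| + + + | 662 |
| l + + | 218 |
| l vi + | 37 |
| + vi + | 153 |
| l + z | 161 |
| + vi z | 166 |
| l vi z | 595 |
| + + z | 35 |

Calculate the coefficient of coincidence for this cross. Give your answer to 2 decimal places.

The two most frequent reciprocal classes, l vi z and + + +, are the parental types, so the F1 was l vi z / + + +.
The two rarest classes, l vi + and + + z, are the double crossovers. Comparing them with the parentals, only the z allele has switched, so z is the middle locus and the order is vi – z – l.
vi–z: (314 + 72)/2027 = 0.1904; z–l: (384 + 72)/2027 = 0.2250.
Expected DCO frequency = 0.1904 × 0.2250 ≈ 0.04284; observed = 72/2027 ≈ 0.03552.
Coefficient of coincidence = 0.03552/0.04284 ≈ 0.83.

0.83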